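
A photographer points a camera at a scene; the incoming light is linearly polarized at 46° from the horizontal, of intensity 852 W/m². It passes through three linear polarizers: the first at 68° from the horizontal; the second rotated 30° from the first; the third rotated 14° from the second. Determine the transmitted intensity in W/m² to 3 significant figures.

I ≈ 517 W/m²

I₁ = 852 W/m² · cos²(22°) = 732.4 W/m².
I₂ = I₁ · cos²(30°) = 732.4 · 0.75 = 549.3 W/m².
I₃ = I₂ · cos²(14°) = 549.3 · 0.9415 = 517.2 W/m².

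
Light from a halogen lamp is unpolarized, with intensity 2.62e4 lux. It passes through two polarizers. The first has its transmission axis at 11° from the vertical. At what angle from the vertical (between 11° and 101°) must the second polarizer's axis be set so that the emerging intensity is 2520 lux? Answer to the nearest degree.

θ ≈ 75°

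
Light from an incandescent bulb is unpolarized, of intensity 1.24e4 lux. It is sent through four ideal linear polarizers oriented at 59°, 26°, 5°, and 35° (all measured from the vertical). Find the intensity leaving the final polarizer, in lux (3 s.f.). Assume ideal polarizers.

I ≈ 2850 lux

Unpolarized light through the first polarizer → I₁ = 1.24e4 lux/2 = 6200 lux, polarized at 59°.
I₂ = I₁ · cos²(33°) = 6200 · 0.7034 = 4361 lux.
I₃ = I₂ · cos²(21°) = 4361 · 0.8716 = 3801 lux.
I₄ = I₃ · cos²(30°) = 3801 · 0.75 = 2851 lux.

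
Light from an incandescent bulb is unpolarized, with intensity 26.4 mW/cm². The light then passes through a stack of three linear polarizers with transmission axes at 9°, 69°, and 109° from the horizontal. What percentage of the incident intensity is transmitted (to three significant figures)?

≈ 7.34%

Unpolarized light through the first polarizer → I₁ = 26.4 mW/cm²/2 = 13.2 mW/cm², polarized at 9°.
I₂ = I₁ · cos²(60°) = 13.2 · 0.25 = 3.3 mW/cm².
I₃ = I₂ · cos²(40°) = 3.3 · 0.5868 = 1.937 mW/cm².
That is 7.335% of the incident intensity.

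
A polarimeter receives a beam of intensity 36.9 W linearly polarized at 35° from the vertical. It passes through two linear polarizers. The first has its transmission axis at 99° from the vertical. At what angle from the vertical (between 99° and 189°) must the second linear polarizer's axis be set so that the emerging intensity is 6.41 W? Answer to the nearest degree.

θ ≈ 117°

I₁ = I₀ cos²(99° − 35°) = I₀ cos²(64°) = 0.1922 I₀.
Target fraction: 6.41 / 36.9 W = 0.1737 of I₀.
Need I₂/I₀ = 0.1737, so cos²(θ − 99°) = 0.1737 / 0.1922 = 0.904.
θ − 99° = arccos(√0.904) = 18.1°, giving θ ≈ 99 + 18.1 = 117.1°.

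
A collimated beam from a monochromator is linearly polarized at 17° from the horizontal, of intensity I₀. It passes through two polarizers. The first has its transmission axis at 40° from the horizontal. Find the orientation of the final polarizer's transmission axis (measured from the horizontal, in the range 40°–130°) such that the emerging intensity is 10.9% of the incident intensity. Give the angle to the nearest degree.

I₁ = I₀ cos²(40° − 17°) = I₀ cos²(23°) = 0.8473 I₀.
Need I₂/I₀ = 0.109, so cos²(θ − 40°) = 0.109 / 0.8473 = 0.1286.
θ − 40° = arccos(√0.1286) = 69.0°, giving θ ≈ 40 + 69.0 = 109.0°.

θ ≈ 109°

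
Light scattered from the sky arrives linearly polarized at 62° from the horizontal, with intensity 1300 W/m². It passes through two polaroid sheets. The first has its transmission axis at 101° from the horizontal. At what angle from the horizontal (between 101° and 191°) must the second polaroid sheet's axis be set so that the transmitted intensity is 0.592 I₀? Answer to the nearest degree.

θ ≈ 109°

I₁ = I₀ cos²(101° − 62°) = I₀ cos²(39°) = 0.604 I₀.
Need I₂/I₀ = 0.592, so cos²(θ − 101°) = 0.592 / 0.604 = 0.9802.
θ − 101° = arccos(√0.9802) = 8.1°, giving θ ≈ 101 + 8.1 = 109.1°.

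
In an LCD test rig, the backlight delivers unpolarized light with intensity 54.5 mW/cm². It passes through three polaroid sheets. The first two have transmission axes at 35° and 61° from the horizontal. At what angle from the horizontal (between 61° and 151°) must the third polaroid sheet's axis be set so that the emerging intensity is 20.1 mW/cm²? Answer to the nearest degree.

θ ≈ 78°

Unpolarized light through the first polarizer → I₁ = ½ I₀, now polarized at 35°.
I₂ = I₁ cos²(61° − 35°) = 0.5 I₀ · cos²(26°) = 0.4039 I₀.
Target fraction: 20.1 / 54.5 mW/cm² = 0.3688 of I₀.
Need I₃/I₀ = 0.3688, so cos²(θ − 61°) = 0.3688 / 0.4039 = 0.9131.
θ − 61° = arccos(√0.9131) = 17.1°, giving θ ≈ 61 + 17.1 = 78.1°.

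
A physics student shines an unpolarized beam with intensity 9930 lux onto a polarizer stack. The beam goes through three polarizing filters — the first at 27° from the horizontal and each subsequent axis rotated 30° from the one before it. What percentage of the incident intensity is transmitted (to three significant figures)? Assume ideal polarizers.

Unpolarized light through the first polarizer → I₁ = 9930 lux/2 = 4965 lux, polarized at 27°.
I₂ = I₁ · cos²(30°) = 4965 · 0.75 = 3724 lux.
I₃ = I₂ · cos²(30°) = 3724 · 0.75 = 2793 lux.
That is 28.13% of the incident intensity.

≈ 28.1%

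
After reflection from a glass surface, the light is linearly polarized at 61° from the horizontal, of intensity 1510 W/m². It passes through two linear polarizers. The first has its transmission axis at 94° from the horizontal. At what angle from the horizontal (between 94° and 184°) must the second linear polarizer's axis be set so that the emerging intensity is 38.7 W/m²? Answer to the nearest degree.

θ ≈ 173°

By Malus's law, I₁ = I₀ cos²(94° − 61°) = I₀ cos²(33°) = 0.7034 I₀.
Target fraction: 38.7 / 1510 W/m² = 0.02563 of I₀.
Need I₂/I₀ = 0.02563, so cos²(θ − 94°) = 0.02563 / 0.7034 = 0.03644.
θ − 94° = arccos(√0.03644) = 79.0°, giving θ ≈ 94 + 79.0 = 173.0°.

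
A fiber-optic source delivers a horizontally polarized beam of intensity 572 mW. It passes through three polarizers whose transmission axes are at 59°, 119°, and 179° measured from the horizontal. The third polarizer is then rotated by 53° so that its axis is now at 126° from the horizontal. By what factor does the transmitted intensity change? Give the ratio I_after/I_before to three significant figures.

I_new/I_old ≈ 3.94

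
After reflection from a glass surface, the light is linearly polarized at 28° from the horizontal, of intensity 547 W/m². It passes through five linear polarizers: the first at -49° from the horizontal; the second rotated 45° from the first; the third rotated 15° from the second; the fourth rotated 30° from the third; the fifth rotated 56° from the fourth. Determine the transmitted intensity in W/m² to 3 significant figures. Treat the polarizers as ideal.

I ≈ 3.03 W/m²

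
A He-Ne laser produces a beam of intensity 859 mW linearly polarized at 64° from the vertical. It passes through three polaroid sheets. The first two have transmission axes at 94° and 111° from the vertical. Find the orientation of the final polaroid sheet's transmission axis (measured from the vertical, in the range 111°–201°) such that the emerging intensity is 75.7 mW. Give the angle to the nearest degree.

I₁ = I₀ cos²(94° − 64°) = I₀ cos²(30°) = 0.75 I₀.
I₂ = I₁ cos²(111° − 94°) = 0.75 I₀ · cos²(17°) = 0.6859 I₀.
Target fraction: 75.7 / 859 mW = 0.08813 of I₀.
Need I₃/I₀ = 0.08813, so cos²(θ − 111°) = 0.08813 / 0.6859 = 0.1285.
θ − 111° = arccos(√0.1285) = 69.0°, giving θ ≈ 111 + 69.0 = 180.0°.

θ ≈ 180°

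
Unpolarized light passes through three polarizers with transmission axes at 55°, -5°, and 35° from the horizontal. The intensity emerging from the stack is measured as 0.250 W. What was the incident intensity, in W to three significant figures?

I₀ ≈ 3.41 W

Unpolarized light through the first polarizer → I₁ = ½ I₀, now polarized at 55°.
I₂ = I₁ cos²(-5° − 55°) = 0.5 I₀ · cos²(60°) = 0.125 I₀.
I₃ = I₂ cos²(35° + 5°) = 0.125 I₀ · cos²(40°) = 0.07335 I₀.
So 0.250 W = 0.07335 I₀, giving I₀ = 0.250/0.07335 = 3.408 W.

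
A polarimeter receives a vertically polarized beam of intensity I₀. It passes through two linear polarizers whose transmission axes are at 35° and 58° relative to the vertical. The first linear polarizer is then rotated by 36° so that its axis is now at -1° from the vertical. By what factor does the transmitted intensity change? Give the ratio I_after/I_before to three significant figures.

Before rotation:
I₁ = I₀ cos²(35° − 0°) = I₀ cos²(35°) = 0.671 I₀.
I₂ = I₁ cos²(58° − 35°) = 0.671 I₀ · cos²(23°) = 0.5686 I₀.
After rotation:
I₁ = I₀ cos²(-1° − 0°) = I₀ cos²(1°) = 0.9997 I₀.
I₂ = I₁ cos²(58° + 1°) = 0.9997 I₀ · cos²(59°) = 0.2652 I₀.
Ratio = 0.2652 / 0.5686 = 0.4664.

I_new/I_old ≈ 0.466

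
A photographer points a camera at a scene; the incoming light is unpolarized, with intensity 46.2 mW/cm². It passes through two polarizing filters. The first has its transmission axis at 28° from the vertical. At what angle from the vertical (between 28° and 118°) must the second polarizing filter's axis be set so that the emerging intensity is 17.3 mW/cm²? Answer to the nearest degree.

θ ≈ 58°

Unpolarized light through the first polarizer → I₁ = ½ I₀, now polarized at 28°.
Target fraction: 17.3 / 46.2 mW/cm² = 0.3745 of I₀.
Need I₂/I₀ = 0.3745, so cos²(θ − 28°) = 0.3745 / 0.5 = 0.7489.
θ − 28° = arccos(√0.7489) = 30.1°, giving θ ≈ 28 + 30.1 = 58.1°.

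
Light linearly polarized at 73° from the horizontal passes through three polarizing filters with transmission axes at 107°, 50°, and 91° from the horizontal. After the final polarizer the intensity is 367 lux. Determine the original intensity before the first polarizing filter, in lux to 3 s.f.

By Malus's law, I₁ = I₀ cos²(107° − 73°) = I₀ cos²(34°) = 0.6873 I₀.
I₂ = I₁ cos²(50° − 107°) = 0.6873 I₀ · cos²(57°) = 0.2039 I₀.
I₃ = I₂ cos²(91° − 50°) = 0.2039 I₀ · cos²(41°) = 0.1161 I₀.
So 367 lux = 0.1161 I₀, giving I₀ = 367/0.1161 = 3160 lux.

I₀ ≈ 3160 lux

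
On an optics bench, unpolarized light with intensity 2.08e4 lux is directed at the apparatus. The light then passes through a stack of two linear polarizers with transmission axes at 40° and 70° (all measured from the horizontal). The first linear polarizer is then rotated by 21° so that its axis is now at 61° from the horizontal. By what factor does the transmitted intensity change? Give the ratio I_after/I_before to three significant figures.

I_new/I_old ≈ 1.30

Before rotation:
Unpolarized light through the first polarizer → I₁ = ½ I₀, now polarized at 40°.
I₂ = I₁ cos²(70° − 40°) = 0.5 I₀ · cos²(30°) = 0.375 I₀.
After rotation:
Unpolarized light through the first polarizer → I₁ = ½ I₀, now polarized at 61°.
I₂ = I₁ cos²(70° − 61°) = 0.5 I₀ · cos²(9°) = 0.4878 I₀.
Ratio = 0.4878 / 0.375 = 1.301.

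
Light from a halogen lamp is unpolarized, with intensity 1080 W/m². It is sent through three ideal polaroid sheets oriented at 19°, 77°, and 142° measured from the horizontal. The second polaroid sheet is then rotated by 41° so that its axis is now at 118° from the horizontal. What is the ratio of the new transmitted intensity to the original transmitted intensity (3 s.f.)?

Before rotation:
Unpolarized light through the first polarizer → I₁ = ½ I₀, now polarized at 19°.
I₂ = I₁ cos²(77° − 19°) = 0.5 I₀ · cos²(58°) = 0.1404 I₀.
I₃ = I₂ cos²(142° − 77°) = 0.1404 I₀ · cos²(65°) = 0.02508 I₀.
After rotation:
Unpolarized light through the first polarizer → I₁ = ½ I₀, now polarized at 19°.
Angle between axes 1 and 2: 81°. I₂ = 0.5 I₀ · cos²(81°) = 0.01224 I₀.
I₃ = I₂ cos²(142° − 118°) = 0.01224 I₀ · cos²(24°) = 0.01021 I₀.
Ratio = 0.01021 / 0.02508 = 0.4072.

I_new/I_old ≈ 0.407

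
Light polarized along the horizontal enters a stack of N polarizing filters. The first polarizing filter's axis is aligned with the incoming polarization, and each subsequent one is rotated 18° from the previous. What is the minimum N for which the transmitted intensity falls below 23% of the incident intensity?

N = 16

First polarizer is aligned with the polarization: full transmission.
Each further stage multiplies by cos²(18°) = 0.9045.
After N polarizers: T = 0.9045^(N−1). Require T < 0.23 ⇒ N−1 > ln(0.23)/ln(0.9045) = 14.64, so N−1 ≥ 15 and N = 16.
Check: N=16 gives T = 0.2219 < 0.23; N=15 gives T = 0.2453.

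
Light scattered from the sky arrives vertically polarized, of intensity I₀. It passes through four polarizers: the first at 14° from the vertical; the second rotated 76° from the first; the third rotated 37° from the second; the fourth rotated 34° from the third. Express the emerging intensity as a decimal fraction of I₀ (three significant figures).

≈ 0.0242 I₀

I₁ = I₀ cos²(14° − 0°) = I₀ cos²(14°) = 0.9415 I₀.
I₂ = I₁ cos²(76°) = 0.9415 · 0.05853 I₀ = 0.0551 I₀.
I₃ = I₂ cos²(37°) = 0.0551 · 0.6378 I₀ = 0.03514 I₀.
I₄ = I₃ cos²(34°) = 0.03514 · 0.6873 I₀ = 0.02415 I₀.
Transmitted fraction = 0.02415.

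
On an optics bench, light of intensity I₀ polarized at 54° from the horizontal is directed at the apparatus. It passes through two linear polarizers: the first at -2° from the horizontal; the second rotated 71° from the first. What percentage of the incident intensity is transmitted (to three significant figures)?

I₁ = I₀ cos²(-2° − 54°) = I₀ cos²(56°) = 0.3127 I₀.
I₂ = I₁ cos²(71°) = 0.3127 · 0.106 I₀ = 0.03314 I₀.
That is 3.314% of the incident intensity.

≈ 3.31%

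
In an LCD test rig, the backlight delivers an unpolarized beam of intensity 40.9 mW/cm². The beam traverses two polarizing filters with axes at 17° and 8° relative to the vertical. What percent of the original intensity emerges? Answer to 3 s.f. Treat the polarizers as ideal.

≈ 48.8%

Unpolarized light through the first polarizer → I₁ = 40.9 mW/cm²/2 = 20.45 mW/cm², polarized at 17°.
I₂ = I₁ · cos²(9°) = 20.45 · 0.9755 = 19.95 mW/cm².
That is 48.78% of the incident intensity.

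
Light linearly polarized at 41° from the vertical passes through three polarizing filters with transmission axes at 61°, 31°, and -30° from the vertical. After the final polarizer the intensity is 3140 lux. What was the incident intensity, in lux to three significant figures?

I₀ ≈ 2.02e4 lux

By Malus's law, I₁ = I₀ cos²(61° − 41°) = I₀ cos²(20°) = 0.883 I₀.
I₂ = I₁ cos²(31° − 61°) = 0.883 I₀ · cos²(30°) = 0.6623 I₀.
I₃ = I₂ cos²(-30° − 31°) = 0.6623 I₀ · cos²(61°) = 0.1557 I₀.
So 3140 lux = 0.1557 I₀, giving I₀ = 3140/0.1557 = 2.017e+04 lux.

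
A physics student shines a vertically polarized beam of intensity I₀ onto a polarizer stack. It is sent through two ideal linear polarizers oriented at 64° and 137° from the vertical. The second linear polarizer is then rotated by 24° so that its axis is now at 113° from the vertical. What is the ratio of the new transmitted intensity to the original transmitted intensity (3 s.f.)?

Before rotation:
I₁ = I₀ cos²(64° − 0°) = I₀ cos²(64°) = 0.1922 I₀.
I₂ = I₁ cos²(137° − 64°) = 0.1922 I₀ · cos²(73°) = 0.01643 I₀.
After rotation:
I₁ = I₀ cos²(64° − 0°) = I₀ cos²(64°) = 0.1922 I₀.
I₂ = I₁ cos²(113° − 64°) = 0.1922 I₀ · cos²(49°) = 0.08271 I₀.
Ratio = 0.08271 / 0.01643 = 5.035.

I_new/I_old ≈ 5.04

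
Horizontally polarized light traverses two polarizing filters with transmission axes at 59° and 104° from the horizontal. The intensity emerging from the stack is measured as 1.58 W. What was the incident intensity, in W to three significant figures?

I₁ = I₀ cos²(59° − 0°) = I₀ cos²(59°) = 0.2653 I₀.
I₂ = I₁ cos²(104° − 59°) = 0.2653 I₀ · cos²(45°) = 0.1326 I₀.
So 1.58 W = 0.1326 I₀, giving I₀ = 1.58/0.1326 = 11.91 W.

I₀ ≈ 11.9 W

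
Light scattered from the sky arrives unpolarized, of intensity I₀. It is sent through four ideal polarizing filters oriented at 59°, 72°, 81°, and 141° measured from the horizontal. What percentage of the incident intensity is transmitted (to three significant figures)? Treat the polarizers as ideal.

≈ 11.6%

Unpolarized light through the first polarizer → I₁ = ½ I₀, now polarized at 59°.
I₂ = I₁ cos²(72° − 59°) = 0.5 I₀ · cos²(13°) = 0.4747 I₀.
I₃ = I₂ cos²(81° − 72°) = 0.4747 I₀ · cos²(9°) = 0.4631 I₀.
I₄ = I₃ cos²(141° − 81°) = 0.4631 I₀ · cos²(60°) = 0.1158 I₀.
That is 11.58% of the incident intensity.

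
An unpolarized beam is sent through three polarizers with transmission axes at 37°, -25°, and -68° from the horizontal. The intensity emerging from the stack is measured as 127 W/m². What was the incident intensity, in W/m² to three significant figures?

Unpolarized light through the first polarizer → I₁ = ½ I₀, now polarized at 37°.
I₂ = I₁ cos²(-25° − 37°) = 0.5 I₀ · cos²(62°) = 0.1102 I₀.
I₃ = I₂ cos²(-68° + 25°) = 0.1102 I₀ · cos²(43°) = 0.05894 I₀.
So 127 W/m² = 0.05894 I₀, giving I₀ = 127/0.05894 = 2155 W/m².

I₀ ≈ 2150 W/m²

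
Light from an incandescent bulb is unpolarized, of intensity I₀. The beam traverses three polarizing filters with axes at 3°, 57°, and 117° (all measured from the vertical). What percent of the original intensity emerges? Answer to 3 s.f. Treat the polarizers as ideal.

Unpolarized light through the first polarizer → I₁ = ½ I₀, now polarized at 3°.
I₂ = I₁ cos²(57° − 3°) = 0.5 I₀ · cos²(54°) = 0.1727 I₀.
I₃ = I₂ cos²(117° − 57°) = 0.1727 I₀ · cos²(60°) = 0.04319 I₀.
That is 4.319% of the incident intensity.

≈ 4.32%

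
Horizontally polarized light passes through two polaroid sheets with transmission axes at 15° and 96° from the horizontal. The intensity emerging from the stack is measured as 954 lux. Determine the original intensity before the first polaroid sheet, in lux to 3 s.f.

I₀ ≈ 4.18e4 lux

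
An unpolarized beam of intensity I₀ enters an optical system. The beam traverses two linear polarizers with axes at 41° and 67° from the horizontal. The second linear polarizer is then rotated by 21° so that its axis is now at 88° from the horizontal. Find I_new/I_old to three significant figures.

Before rotation:
Unpolarized light through the first polarizer → I₁ = ½ I₀, now polarized at 41°.
I₂ = I₁ cos²(67° − 41°) = 0.5 I₀ · cos²(26°) = 0.4039 I₀.
After rotation:
Unpolarized light through the first polarizer → I₁ = ½ I₀, now polarized at 41°.
I₂ = I₁ cos²(88° − 41°) = 0.5 I₀ · cos²(47°) = 0.2326 I₀.
Ratio = 0.2326 / 0.4039 = 0.5758.

I_new/I_old ≈ 0.576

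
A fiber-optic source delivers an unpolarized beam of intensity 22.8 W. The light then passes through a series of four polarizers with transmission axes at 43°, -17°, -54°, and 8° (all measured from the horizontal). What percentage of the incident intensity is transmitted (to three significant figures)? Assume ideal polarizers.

≈ 1.76%

Unpolarized light through the first polarizer → I₁ = 22.8 W/2 = 11.4 W, polarized at 43°.
I₂ = I₁ · cos²(60°) = 11.4 · 0.25 = 2.85 W.
I₃ = I₂ · cos²(37°) = 2.85 · 0.6378 = 1.818 W.
I₄ = I₃ · cos²(62°) = 1.818 · 0.2204 = 0.4006 W.
That is 1.757% of the incident intensity.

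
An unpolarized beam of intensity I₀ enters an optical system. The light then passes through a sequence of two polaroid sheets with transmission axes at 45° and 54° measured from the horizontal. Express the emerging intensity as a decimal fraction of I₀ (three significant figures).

≈ 0.488 I₀

Unpolarized light through the first polarizer → I₁ = ½ I₀, now polarized at 45°.
I₂ = I₁ cos²(54° − 45°) = 0.5 I₀ · cos²(9°) = 0.4878 I₀.
Transmitted fraction = 0.4878.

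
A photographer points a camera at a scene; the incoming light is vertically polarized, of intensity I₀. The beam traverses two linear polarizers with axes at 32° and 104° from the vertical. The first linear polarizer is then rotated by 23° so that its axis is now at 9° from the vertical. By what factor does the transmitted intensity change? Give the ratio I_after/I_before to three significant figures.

I_new/I_old ≈ 0.108

Before rotation:
I₁ = I₀ cos²(32° − 0°) = I₀ cos²(32°) = 0.7192 I₀.
I₂ = I₁ cos²(104° − 32°) = 0.7192 I₀ · cos²(72°) = 0.06868 I₀.
After rotation:
I₁ = I₀ cos²(9° − 0°) = I₀ cos²(9°) = 0.9755 I₀.
Angle between axes 1 and 2: 85°. I₂ = 0.9755 I₀ · cos²(85°) = 0.00741 I₀.
Ratio = 0.00741 / 0.06868 = 0.1079.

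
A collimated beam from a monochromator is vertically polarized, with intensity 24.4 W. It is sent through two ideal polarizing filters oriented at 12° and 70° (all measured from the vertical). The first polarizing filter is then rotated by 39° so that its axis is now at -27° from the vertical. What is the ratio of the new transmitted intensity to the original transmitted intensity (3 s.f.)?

I_new/I_old ≈ 0.0439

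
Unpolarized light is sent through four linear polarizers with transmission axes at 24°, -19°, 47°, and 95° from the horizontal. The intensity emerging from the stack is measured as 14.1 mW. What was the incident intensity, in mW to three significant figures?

Unpolarized light through the first polarizer → I₁ = ½ I₀, now polarized at 24°.
I₂ = I₁ cos²(-19° − 24°) = 0.5 I₀ · cos²(43°) = 0.2674 I₀.
I₃ = I₂ cos²(47° + 19°) = 0.2674 I₀ · cos²(66°) = 0.04424 I₀.
I₄ = I₃ cos²(95° − 47°) = 0.04424 I₀ · cos²(48°) = 0.01981 I₀.
So 14.1 mW = 0.01981 I₀, giving I₀ = 14.1/0.01981 = 711.8 mW.

I₀ ≈ 712 mW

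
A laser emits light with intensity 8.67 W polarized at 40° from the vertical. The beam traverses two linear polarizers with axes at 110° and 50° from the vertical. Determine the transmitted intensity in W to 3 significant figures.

By Malus's law, I₁ = 8.67 W · cos²(70°) = 1.014 W.
I₂ = I₁ · cos²(60°) = 1.014 · 0.25 = 0.2535 W.

I ≈ 0.254 W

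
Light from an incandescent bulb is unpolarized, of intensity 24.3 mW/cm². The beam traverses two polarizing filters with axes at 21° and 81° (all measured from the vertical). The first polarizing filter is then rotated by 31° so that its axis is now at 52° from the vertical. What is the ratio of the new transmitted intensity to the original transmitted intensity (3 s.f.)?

Before rotation:
Unpolarized light through the first polarizer → I₁ = ½ I₀, now polarized at 21°.
I₂ = I₁ cos²(81° − 21°) = 0.5 I₀ · cos²(60°) = 0.125 I₀.
After rotation:
Unpolarized light through the first polarizer → I₁ = ½ I₀, now polarized at 52°.
I₂ = I₁ cos²(81° − 52°) = 0.5 I₀ · cos²(29°) = 0.3825 I₀.
Ratio = 0.3825 / 0.125 = 3.06.

I_new/I_old ≈ 3.06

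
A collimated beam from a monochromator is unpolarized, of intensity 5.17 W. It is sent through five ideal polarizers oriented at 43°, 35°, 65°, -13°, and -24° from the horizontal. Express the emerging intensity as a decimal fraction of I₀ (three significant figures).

Unpolarized light through the first polarizer → I₁ = 5.17 W/2 = 2.585 W, polarized at 43°.
I₂ = I₁ · cos²(8°) = 2.585 · 0.9806 = 2.535 W.
I₃ = I₂ · cos²(30°) = 2.535 · 0.75 = 1.901 W.
I₄ = I₃ · cos²(78°) = 1.901 · 0.04323 = 0.08218 W.
I₅ = I₄ · cos²(11°) = 0.08218 · 0.9636 = 0.07919 W.
Transmitted fraction = 0.01532.

I/I₀ ≈ 0.0153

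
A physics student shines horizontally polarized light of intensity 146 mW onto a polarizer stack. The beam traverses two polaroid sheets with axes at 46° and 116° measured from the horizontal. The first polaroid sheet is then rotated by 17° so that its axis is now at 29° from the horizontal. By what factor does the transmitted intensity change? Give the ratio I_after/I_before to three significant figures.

Before rotation:
I₁ = I₀ cos²(46° − 0°) = I₀ cos²(46°) = 0.4826 I₀.
I₂ = I₁ cos²(116° − 46°) = 0.4826 I₀ · cos²(70°) = 0.05645 I₀.
After rotation:
I₁ = I₀ cos²(29° − 0°) = I₀ cos²(29°) = 0.765 I₀.
I₂ = I₁ cos²(116° − 29°) = 0.765 I₀ · cos²(87°) = 0.002095 I₀.
Ratio = 0.002095 / 0.05645 = 0.03712.

I_new/I_old ≈ 0.0371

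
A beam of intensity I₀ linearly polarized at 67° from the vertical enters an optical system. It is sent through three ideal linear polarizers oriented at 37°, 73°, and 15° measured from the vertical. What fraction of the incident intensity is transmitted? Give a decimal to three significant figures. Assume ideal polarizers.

I₁ = I₀ cos²(37° − 67°) = I₀ cos²(30°) = 0.75 I₀.
I₂ = I₁ cos²(73° − 37°) = 0.75 I₀ · cos²(36°) = 0.4909 I₀.
I₃ = I₂ cos²(15° − 73°) = 0.4909 I₀ · cos²(58°) = 0.1378 I₀.
Transmitted fraction = 0.1378.

≈ 0.138 I₀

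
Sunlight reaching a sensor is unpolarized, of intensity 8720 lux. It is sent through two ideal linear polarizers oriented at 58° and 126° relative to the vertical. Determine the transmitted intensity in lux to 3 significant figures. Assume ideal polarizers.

I ≈ 612 lux

Unpolarized light through the first polarizer → I₁ = 8720 lux/2 = 4360 lux, polarized at 58°.
I₂ = I₁ · cos²(68°) = 4360 · 0.1403 = 611.8 lux.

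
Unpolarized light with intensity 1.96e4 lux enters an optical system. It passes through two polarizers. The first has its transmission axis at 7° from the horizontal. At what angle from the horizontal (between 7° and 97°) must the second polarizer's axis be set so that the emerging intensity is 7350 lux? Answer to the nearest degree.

θ ≈ 37°

Unpolarized light through the first polarizer → I₁ = ½ I₀, now polarized at 7°.
Target fraction: 7350 / 1.96e4 lux = 0.375 of I₀.
Need I₂/I₀ = 0.375, so cos²(θ − 7°) = 0.375 / 0.5 = 0.75.
θ − 7° = arccos(√0.75) = 30.0°, giving θ ≈ 7 + 30.0 = 37.0°.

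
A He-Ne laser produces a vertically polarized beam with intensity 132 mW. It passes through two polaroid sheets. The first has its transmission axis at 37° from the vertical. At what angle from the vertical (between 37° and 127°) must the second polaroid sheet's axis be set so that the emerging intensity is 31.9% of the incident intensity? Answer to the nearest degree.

θ ≈ 82°

I₁ = I₀ cos²(37° − 0°) = I₀ cos²(37°) = 0.6378 I₀.
Need I₂/I₀ = 0.319, so cos²(θ − 37°) = 0.319 / 0.6378 = 0.5001.
θ − 37° = arccos(√0.5001) = 45.0°, giving θ ≈ 37 + 45.0 = 82.0°.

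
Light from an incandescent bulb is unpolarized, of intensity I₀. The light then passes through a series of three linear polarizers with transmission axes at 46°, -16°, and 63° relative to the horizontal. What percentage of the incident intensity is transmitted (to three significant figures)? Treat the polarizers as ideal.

Unpolarized light through the first polarizer → I₁ = ½ I₀, now polarized at 46°.
I₂ = I₁ cos²(-16° − 46°) = 0.5 I₀ · cos²(62°) = 0.1102 I₀.
I₃ = I₂ cos²(63° + 16°) = 0.1102 I₀ · cos²(79°) = 0.004012 I₀.
That is 0.4012% of the incident intensity.

≈ 0.401%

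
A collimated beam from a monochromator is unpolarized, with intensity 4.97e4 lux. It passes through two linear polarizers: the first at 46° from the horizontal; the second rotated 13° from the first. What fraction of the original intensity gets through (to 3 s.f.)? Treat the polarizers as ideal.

Unpolarized light through the first polarizer → I₁ = 4.97e4 lux/2 = 2.485e+04 lux, polarized at 46°.
I₂ = I₁ · cos²(13°) = 2.485e+04 · 0.9494 = 2.359e+04 lux.
Transmitted fraction = 0.4747.

I/I₀ ≈ 0.475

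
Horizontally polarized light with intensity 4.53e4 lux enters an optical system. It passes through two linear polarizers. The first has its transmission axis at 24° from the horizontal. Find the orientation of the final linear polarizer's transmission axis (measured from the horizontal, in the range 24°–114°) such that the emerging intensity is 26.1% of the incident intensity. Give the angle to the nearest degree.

θ ≈ 80°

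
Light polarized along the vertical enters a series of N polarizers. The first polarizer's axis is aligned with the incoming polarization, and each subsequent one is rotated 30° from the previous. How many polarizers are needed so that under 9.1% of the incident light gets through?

N = 10

First polarizer is aligned with the polarization: full transmission.
Each further stage multiplies by cos²(30°) = 0.75.
After N polarizers: T = 0.75^(N−1). Require T < 0.091 ⇒ N−1 > ln(0.091)/ln(0.75) = 8.33, so N−1 ≥ 9 and N = 10.
Check: N=10 gives T = 0.07508 < 0.091; N=9 gives T = 0.1001.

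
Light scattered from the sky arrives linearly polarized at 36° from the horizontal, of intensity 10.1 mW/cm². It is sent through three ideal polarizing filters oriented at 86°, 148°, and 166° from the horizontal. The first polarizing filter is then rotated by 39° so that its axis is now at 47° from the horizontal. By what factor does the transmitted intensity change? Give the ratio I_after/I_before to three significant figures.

I_new/I_old ≈ 0.385

Before rotation:
I₁ = I₀ cos²(86° − 36°) = I₀ cos²(50°) = 0.4132 I₀.
I₂ = I₁ cos²(148° − 86°) = 0.4132 I₀ · cos²(62°) = 0.09107 I₀.
I₃ = I₂ cos²(166° − 148°) = 0.09107 I₀ · cos²(18°) = 0.08237 I₀.
After rotation:
I₁ = I₀ cos²(47° − 36°) = I₀ cos²(11°) = 0.9636 I₀.
Angle between axes 1 and 2: 79°. I₂ = 0.9636 I₀ · cos²(79°) = 0.03508 I₀.
I₃ = I₂ cos²(166° − 148°) = 0.03508 I₀ · cos²(18°) = 0.03173 I₀.
Ratio = 0.03173 / 0.08237 = 0.3852.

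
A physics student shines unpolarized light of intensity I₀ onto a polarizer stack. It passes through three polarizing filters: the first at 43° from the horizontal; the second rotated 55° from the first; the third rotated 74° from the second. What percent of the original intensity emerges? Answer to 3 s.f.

≈ 1.25%

Unpolarized light through the first polarizer → I₁ = ½ I₀, now polarized at 43°.
I₂ = I₁ cos²(55°) = 0.5 · 0.329 I₀ = 0.1645 I₀.
I₃ = I₂ cos²(74°) = 0.1645 · 0.07598 I₀ = 0.0125 I₀.
That is 1.25% of the incident intensity.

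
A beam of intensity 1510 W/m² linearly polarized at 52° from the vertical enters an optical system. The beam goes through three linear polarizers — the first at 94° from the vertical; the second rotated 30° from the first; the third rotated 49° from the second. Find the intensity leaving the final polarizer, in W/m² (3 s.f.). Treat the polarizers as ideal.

I₁ = 1510 W/m² · cos²(42°) = 833.9 W/m².
I₂ = I₁ · cos²(30°) = 833.9 · 0.75 = 625.4 W/m².
I₃ = I₂ · cos²(49°) = 625.4 · 0.4304 = 269.2 W/m².

I ≈ 269 W/m²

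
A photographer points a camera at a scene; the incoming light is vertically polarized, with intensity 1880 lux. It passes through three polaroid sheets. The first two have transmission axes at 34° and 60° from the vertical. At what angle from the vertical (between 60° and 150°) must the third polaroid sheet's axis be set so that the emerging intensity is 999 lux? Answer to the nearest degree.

θ ≈ 72°

I₁ = I₀ cos²(34° − 0°) = I₀ cos²(34°) = 0.6873 I₀.
I₂ = I₁ cos²(60° − 34°) = 0.6873 I₀ · cos²(26°) = 0.5552 I₀.
Target fraction: 999 / 1880 lux = 0.5314 of I₀.
Need I₃/I₀ = 0.5314, so cos²(θ − 60°) = 0.5314 / 0.5552 = 0.9571.
θ − 60° = arccos(√0.9571) = 12.0°, giving θ ≈ 60 + 12.0 = 72.0°.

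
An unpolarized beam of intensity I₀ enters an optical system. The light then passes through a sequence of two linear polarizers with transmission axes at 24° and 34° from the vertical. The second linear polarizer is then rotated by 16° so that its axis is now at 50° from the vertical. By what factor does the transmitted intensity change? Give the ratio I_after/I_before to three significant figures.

Before rotation:
Unpolarized light through the first polarizer → I₁ = ½ I₀, now polarized at 24°.
I₂ = I₁ cos²(34° − 24°) = 0.5 I₀ · cos²(10°) = 0.4849 I₀.
After rotation:
Unpolarized light through the first polarizer → I₁ = ½ I₀, now polarized at 24°.
I₂ = I₁ cos²(50° − 24°) = 0.5 I₀ · cos²(26°) = 0.4039 I₀.
Ratio = 0.4039 / 0.4849 = 0.8329.

I_new/I_old ≈ 0.833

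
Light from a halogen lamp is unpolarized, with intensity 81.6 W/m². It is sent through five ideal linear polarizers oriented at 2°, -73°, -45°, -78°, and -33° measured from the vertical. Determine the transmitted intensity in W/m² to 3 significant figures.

I ≈ 0.749 W/m²

Unpolarized light through the first polarizer → I₁ = 81.6 W/m²/2 = 40.8 W/m², polarized at 2°.
I₂ = I₁ · cos²(75°) = 40.8 · 0.06699 = 2.733 W/m².
I₃ = I₂ · cos²(28°) = 2.733 · 0.7796 = 2.131 W/m².
I₄ = I₃ · cos²(33°) = 2.131 · 0.7034 = 1.499 W/m².
I₅ = I₄ · cos²(45°) = 1.499 · 0.5 = 0.7493 W/m².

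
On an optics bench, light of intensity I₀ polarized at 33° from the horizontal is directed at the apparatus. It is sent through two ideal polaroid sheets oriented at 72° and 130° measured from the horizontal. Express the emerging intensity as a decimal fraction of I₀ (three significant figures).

I₁ = I₀ cos²(72° − 33°) = I₀ cos²(39°) = 0.604 I₀.
I₂ = I₁ cos²(130° − 72°) = 0.604 I₀ · cos²(58°) = 0.1696 I₀.
Transmitted fraction = 0.1696.

≈ 0.170 I₀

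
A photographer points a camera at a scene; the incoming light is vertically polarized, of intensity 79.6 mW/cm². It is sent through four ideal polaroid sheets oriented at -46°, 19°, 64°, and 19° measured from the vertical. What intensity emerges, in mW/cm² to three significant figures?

I ≈ 1.72 mW/cm²

By Malus's law, I₁ = 79.6 mW/cm² · cos²(46°) = 38.41 mW/cm².
I₂ = I₁ · cos²(65°) = 38.41 · 0.1786 = 6.86 mW/cm².
I₃ = I₂ · cos²(45°) = 6.86 · 0.5 = 3.43 mW/cm².
I₄ = I₃ · cos²(45°) = 3.43 · 0.5 = 1.715 mW/cm².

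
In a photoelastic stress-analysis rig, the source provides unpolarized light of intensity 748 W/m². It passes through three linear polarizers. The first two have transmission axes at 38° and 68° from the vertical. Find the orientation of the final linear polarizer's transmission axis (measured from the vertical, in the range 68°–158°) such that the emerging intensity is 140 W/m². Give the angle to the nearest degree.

θ ≈ 113°

Unpolarized light through the first polarizer → I₁ = ½ I₀, now polarized at 38°.
I₂ = I₁ cos²(68° − 38°) = 0.5 I₀ · cos²(30°) = 0.375 I₀.
Target fraction: 140 / 748 W/m² = 0.1872 of I₀.
Need I₃/I₀ = 0.1872, so cos²(θ − 68°) = 0.1872 / 0.375 = 0.4991.
θ − 68° = arccos(√0.4991) = 45.1°, giving θ ≈ 68 + 45.1 = 113.1°.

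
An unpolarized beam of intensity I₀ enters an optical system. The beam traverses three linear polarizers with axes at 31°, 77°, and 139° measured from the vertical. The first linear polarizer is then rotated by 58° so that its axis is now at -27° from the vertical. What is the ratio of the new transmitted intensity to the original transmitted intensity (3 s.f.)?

Before rotation:
Unpolarized light through the first polarizer → I₁ = ½ I₀, now polarized at 31°.
I₂ = I₁ cos²(77° − 31°) = 0.5 I₀ · cos²(46°) = 0.2413 I₀.
I₃ = I₂ cos²(139° − 77°) = 0.2413 I₀ · cos²(62°) = 0.05318 I₀.
After rotation:
Unpolarized light through the first polarizer → I₁ = ½ I₀, now polarized at -27°.
Angle between axes 1 and 2: 76°. I₂ = 0.5 I₀ · cos²(76°) = 0.02926 I₀.
I₃ = I₂ cos²(139° − 77°) = 0.02926 I₀ · cos²(62°) = 0.00645 I₀.
Ratio = 0.00645 / 0.05318 = 0.1213.

I_new/I_old ≈ 0.121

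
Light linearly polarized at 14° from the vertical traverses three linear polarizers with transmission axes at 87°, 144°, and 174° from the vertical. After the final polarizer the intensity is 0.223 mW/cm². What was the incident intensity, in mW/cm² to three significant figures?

I₁ = I₀ cos²(87° − 14°) = I₀ cos²(73°) = 0.08548 I₀.
I₂ = I₁ cos²(144° − 87°) = 0.08548 I₀ · cos²(57°) = 0.02536 I₀.
I₃ = I₂ cos²(174° − 144°) = 0.02536 I₀ · cos²(30°) = 0.01902 I₀.
So 0.223 mW/cm² = 0.01902 I₀, giving I₀ = 0.223/0.01902 = 11.73 mW/cm².

I₀ ≈ 11.7 mW/cm²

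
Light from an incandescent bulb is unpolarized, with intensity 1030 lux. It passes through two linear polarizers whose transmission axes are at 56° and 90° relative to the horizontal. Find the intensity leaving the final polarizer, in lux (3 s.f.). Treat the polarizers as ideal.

Unpolarized light through the first polarizer → I₁ = 1030 lux/2 = 515 lux, polarized at 56°.
I₂ = I₁ · cos²(34°) = 515 · 0.6873 = 354 lux.

I ≈ 354 lux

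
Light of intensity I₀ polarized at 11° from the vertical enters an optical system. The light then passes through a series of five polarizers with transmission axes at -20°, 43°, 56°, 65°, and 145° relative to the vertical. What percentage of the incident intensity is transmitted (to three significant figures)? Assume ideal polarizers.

I₁ = I₀ cos²(-20° − 11°) = I₀ cos²(31°) = 0.7347 I₀.
I₂ = I₁ cos²(43° + 20°) = 0.7347 I₀ · cos²(63°) = 0.1514 I₀.
I₃ = I₂ cos²(56° − 43°) = 0.1514 I₀ · cos²(13°) = 0.1438 I₀.
I₄ = I₃ cos²(65° − 56°) = 0.1438 I₀ · cos²(9°) = 0.1403 I₀.
I₅ = I₄ cos²(145° − 65°) = 0.1403 I₀ · cos²(80°) = 0.004229 I₀.
That is 0.4229% of the incident intensity.

≈ 0.423%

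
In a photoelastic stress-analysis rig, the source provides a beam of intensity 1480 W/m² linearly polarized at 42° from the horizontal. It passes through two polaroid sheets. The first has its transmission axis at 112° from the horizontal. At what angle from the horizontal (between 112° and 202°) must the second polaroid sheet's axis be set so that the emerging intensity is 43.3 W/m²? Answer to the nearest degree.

θ ≈ 172°

I₁ = I₀ cos²(112° − 42°) = I₀ cos²(70°) = 0.117 I₀.
Target fraction: 43.3 / 1480 W/m² = 0.02926 of I₀.
Need I₂/I₀ = 0.02926, so cos²(θ − 112°) = 0.02926 / 0.117 = 0.2501.
θ − 112° = arccos(√0.2501) = 60.0°, giving θ ≈ 112 + 60.0 = 172.0°.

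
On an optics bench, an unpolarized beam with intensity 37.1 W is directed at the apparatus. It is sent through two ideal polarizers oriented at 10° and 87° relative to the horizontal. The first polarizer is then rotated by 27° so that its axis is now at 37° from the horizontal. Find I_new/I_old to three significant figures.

Before rotation:
Unpolarized light through the first polarizer → I₁ = ½ I₀, now polarized at 10°.
I₂ = I₁ cos²(87° − 10°) = 0.5 I₀ · cos²(77°) = 0.0253 I₀.
After rotation:
Unpolarized light through the first polarizer → I₁ = ½ I₀, now polarized at 37°.
I₂ = I₁ cos²(87° − 37°) = 0.5 I₀ · cos²(50°) = 0.2066 I₀.
Ratio = 0.2066 / 0.0253 = 8.165.

I_new/I_old ≈ 8.17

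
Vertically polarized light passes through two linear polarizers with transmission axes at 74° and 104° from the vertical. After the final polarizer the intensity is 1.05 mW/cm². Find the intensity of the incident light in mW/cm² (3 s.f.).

I₀ ≈ 18.4 mW/cm²

I₁ = I₀ cos²(74° − 0°) = I₀ cos²(74°) = 0.07598 I₀.
I₂ = I₁ cos²(104° − 74°) = 0.07598 I₀ · cos²(30°) = 0.05698 I₀.
So 1.05 mW/cm² = 0.05698 I₀, giving I₀ = 1.05/0.05698 = 18.43 mW/cm².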